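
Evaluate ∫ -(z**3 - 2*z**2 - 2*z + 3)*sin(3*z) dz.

z**3*cos(3*z)/3 - z**2*sin(3*z)/3 - 2*z**2*cos(3*z)/3 + 4*z*sin(3*z)/9 - 8*z*cos(3*z)/9 + 8*sin(3*z)/27 + 31*cos(3*z)/27 + C

Use integration by parts with u = z**3 - 2*z**2 - 2*z + 3, dv = -sin(3*z) dz, so v = cos(3*z)/3.
Apply parts 3 times (tabular method): alternate signs, differentiate u down to 0, integrate dv up.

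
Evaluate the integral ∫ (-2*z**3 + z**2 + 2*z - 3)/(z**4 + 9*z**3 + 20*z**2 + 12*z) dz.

-log(z)/4 + 2*log(z + 1)/5 + 13*log(z + 2)/8 - 151*log(z + 6)/40 + C

Factor the denominator: z*(z + 1)*(z + 2)*(z + 6).
Partial-fraction decomposition: -151/(40*(z + 6)) + 13/(8*(z + 2)) + 2/(5*(z + 1)) - 1/(4*z).
Integrate each term: A/(z−a) contributes A·log|z−a|.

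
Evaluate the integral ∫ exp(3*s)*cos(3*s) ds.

Let I denote the integral. Integrate by parts with u = cos(3*s), dv = exp(3*s) ds, so v = exp(3*s)/3: I = exp(3*s)*cos(3*s)/3 + ∫ exp(3*s)*sin(3*s) ds.
Apply parts again with u = sin(3*s), dv = exp(3*s) ds: ∫ exp(3*s)*sin(3*s) ds = exp(3*s)*sin(3*s)/3 − I. Substituting back brings back I: I = exp(3*s)*sin(3*s)/3 + exp(3*s)*cos(3*s)/3 − I.
Solving for I: (1 + 1)·I equals the remaining terms, so I = (1/2)·(exp(3*s)*sin(3*s)/3 + exp(3*s)*cos(3*s)/3).

exp(3*s)*sin(3*s)/6 + exp(3*s)*cos(3*s)/6 + C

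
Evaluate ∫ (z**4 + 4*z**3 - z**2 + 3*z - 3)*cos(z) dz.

Use integration by parts with u = z**4 + 4*z**3 - z**2 + 3*z - 3, dv = cos(z) dz, so v = sin(z).
Apply parts 4 times (tabular method): alternate signs, differentiate u down to 0, integrate dv up.

z**4*sin(z) + 4*z**3*sin(z) + 4*z**3*cos(z) - 13*z**2*sin(z) + 12*z**2*cos(z) - 21*z*sin(z) - 26*z*cos(z) + 23*sin(z) - 21*cos(z) + C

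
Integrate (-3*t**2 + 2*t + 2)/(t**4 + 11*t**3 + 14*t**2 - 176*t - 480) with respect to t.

-19*log(t - 4)/360 + 27*log(t + 4)/8 - 83*log(t + 5)/9 + 59*log(t + 6)/10 + C

Factor the denominator: (t - 4)*(t + 4)*(t + 5)*(t + 6).
Partial-fraction decomposition: 59/(10*(t + 6)) - 83/(9*(t + 5)) + 27/(8*(t + 4)) - 19/(360*(t - 4)).
Integrate each term: A/(t−a) contributes A·log|t−a|.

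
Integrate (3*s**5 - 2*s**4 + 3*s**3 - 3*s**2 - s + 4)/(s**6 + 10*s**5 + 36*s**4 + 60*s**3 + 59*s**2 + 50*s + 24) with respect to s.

-log(s + 1)/2 + 79*log(s + 2)/5 - 248*log(s + 3)/5 + 636*log(s + 4)/17 - 19*log(s**2 + 1)/340 - 9*atan(s)/170 + C

Factor the denominator: (s + 1)*(s + 2)*(s + 3)*(s + 4)*(s**2 + 1).
Partial-fraction decomposition: -(19*s + 9)/(170*(s**2 + 1)) + 636/(17*(s + 4)) - 248/(5*(s + 3)) + 79/(5*(s + 2)) - 1/(2*(s + 1)).
Integrate each term; A/(s−a) gives A·log|s−a|; the (Bs+D)/(s²+p²) term gives a log and an atan.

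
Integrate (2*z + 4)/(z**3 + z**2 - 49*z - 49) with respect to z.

Factor the denominator: (z - 7)*(z + 1)*(z + 7).
Partial-fraction decomposition: -5/(42*(z + 7)) - 1/(24*(z + 1)) + 9/(56*(z - 7)).
Integrate each term: A/(z−a) contributes A·log|z−a|.

9*log(z - 7)/56 - log(z + 1)/24 - 5*log(z + 7)/42 + C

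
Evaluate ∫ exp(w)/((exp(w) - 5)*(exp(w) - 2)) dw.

log(exp(w) - 5)/3 - log(exp(w) - 2)/3 + C

Let u = e^w, du = e^w dw.
The integral becomes ∫ du/((u-5)(u-2)); decompose into partial fractions.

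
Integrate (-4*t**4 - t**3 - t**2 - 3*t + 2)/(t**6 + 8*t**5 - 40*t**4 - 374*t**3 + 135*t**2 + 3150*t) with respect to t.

Factor the denominator: t*(t - 6)*(t - 3)*(t + 5)**2*(t + 7).
Partial-fraction decomposition: 9287/(3640*(t + 7)) - 938251/(387200*(t + 5)) + 2383/(880*(t + 5)**2) + 367/(5760*(t - 3)) - 2726/(14157*(t - 6)) + 1/(1575*t).
Integrate each term; A/(t−a) gives A·log|t−a|; A/(t−a)² gives −A/(t−a).

log(t)/1575 - 2726*log(t - 6)/14157 + 367*log(t - 3)/5760 - 938251*log(t + 5)/387200 + 9287*log(t + 7)/3640 - 2383/(880*t + 4400) + C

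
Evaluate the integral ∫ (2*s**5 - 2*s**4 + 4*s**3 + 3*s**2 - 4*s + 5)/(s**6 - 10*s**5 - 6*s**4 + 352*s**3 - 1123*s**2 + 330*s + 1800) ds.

-34618*log(s - 5)/1089 + 1829*log(s - 4)/50 - 113*log(s - 3)/36 + log(s + 1)/900 + 18871*log(s + 6)/54450 - 1390/(33*s - 165) + C

Factor the denominator: (s - 5)**2*(s - 4)*(s - 3)*(s + 1)*(s + 6).
Partial-fraction decomposition: 18871/(54450*(s + 6)) + 1/(900*(s + 1)) - 113/(36*(s - 3)) + 1829/(50*(s - 4)) - 34618/(1089*(s - 5)) + 1390/(33*(s - 5)**2).
Integrate each term; A/(s−a) gives A·log|s−a|; A/(s−a)² gives −A/(s−a).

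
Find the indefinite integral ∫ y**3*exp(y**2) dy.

(y**2 - 1)*exp(y**2)/2 + C

Let u = y², du = 2y dy; rewrite as (1/2)∫ u^1·exp(1u) du.
Now integrate by parts 1 time.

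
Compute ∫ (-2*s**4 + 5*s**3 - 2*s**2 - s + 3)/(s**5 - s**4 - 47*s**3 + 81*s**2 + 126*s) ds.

log(s)/42 - 529*log(s - 6)/546 + log(s - 3)/8 + 5*log(s + 1)/168 - 1321*log(s + 7)/1092 + C

Factor the denominator: s*(s - 6)*(s - 3)*(s + 1)*(s + 7).
Partial-fraction decomposition: -1321/(1092*(s + 7)) + 5/(168*(s + 1)) + 1/(8*(s - 3)) - 529/(546*(s - 6)) + 1/(42*s).
Integrate each term: A/(s−a) contributes A·log|s−a|.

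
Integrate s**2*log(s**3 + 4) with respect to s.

Let u = s**3 + 4, so du = (3*s**2) ds.
The integral becomes (1/3)·∫ log(u) du; integrate by parts with u′=log(u), dv′=du.

s**3*log(s**3 + 4)/3 - s**3/3 + 4*log(s**3 + 4)/3 + C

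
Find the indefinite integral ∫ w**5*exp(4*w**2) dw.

Let u = w², du = 2w dw; rewrite as (1/2)∫ u^2·exp(4u) du.
Now integrate by parts 2 times.

(8*w**4 - 4*w**2 + 1)*exp(4*w**2)/64 + C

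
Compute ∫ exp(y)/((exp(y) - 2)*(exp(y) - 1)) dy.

Let u = e^y, du = e^y dy.
The integral becomes ∫ du/((u-2)(u-1)); decompose into partial fractions.

log(exp(y) - 2) - log(exp(y) - 1) + C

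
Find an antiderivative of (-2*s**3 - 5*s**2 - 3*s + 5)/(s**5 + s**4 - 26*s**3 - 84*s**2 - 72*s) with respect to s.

-5*log(s)/72 - 625*log(s - 6)/3456 - 77*log(s + 2)/128 + 23*log(s + 3)/27 - 7/(16*s + 32) + C

Factor the denominator: s*(s - 6)*(s + 2)**2*(s + 3).
Partial-fraction decomposition: 23/(27*(s + 3)) - 77/(128*(s + 2)) + 7/(16*(s + 2)**2) - 625/(3456*(s - 6)) - 5/(72*s).
Integrate each term; A/(s−a) gives A·log|s−a|; A/(s−a)² gives −A/(s−a).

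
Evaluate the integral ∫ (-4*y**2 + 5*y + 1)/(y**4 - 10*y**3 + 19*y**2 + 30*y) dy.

log(y)/30 - 113*log(y - 6)/42 + 37*log(y - 5)/15 + 4*log(y + 1)/21 + C

Factor the denominator: y*(y - 6)*(y - 5)*(y + 1).
Partial-fraction decomposition: 4/(21*(y + 1)) + 37/(15*(y - 5)) - 113/(42*(y - 6)) + 1/(30*y).
Integrate each term: A/(y−a) contributes A·log|y−a|.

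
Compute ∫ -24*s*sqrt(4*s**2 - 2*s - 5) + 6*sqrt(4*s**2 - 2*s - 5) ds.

-2*(4*s**2 - 2*s - 5)**(3/2) + C

Let u = 4*s**2 - 2*s - 5, so du = (8*s - 2) ds.
Rewriting, the integral becomes -3·∫ √u du = -3·(2/3)u^(3/2).
Substituting back, u = 4*s**2 - 2*s - 5.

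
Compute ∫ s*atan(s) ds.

Use integration by parts with u = arctan(s), dv = s ds.
Then du = 1/(s**2 + 1) ds.

s**2*atan(s)/2 - s/2 + atan(s)/2 + C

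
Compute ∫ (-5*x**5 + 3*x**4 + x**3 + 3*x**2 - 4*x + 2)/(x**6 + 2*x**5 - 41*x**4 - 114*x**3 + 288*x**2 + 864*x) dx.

log(x)/432 - 3469*log(x - 6)/1620 + 464*log(x - 3)/1323 - 736*log(x + 3)/81 + 23029*log(x + 4)/3920 - 589/(28*x + 112) + C

Factor the denominator: x*(x - 6)*(x - 3)*(x + 3)*(x + 4)**2.
Partial-fraction decomposition: 23029/(3920*(x + 4)) + 589/(28*(x + 4)**2) - 736/(81*(x + 3)) + 464/(1323*(x - 3)) - 3469/(1620*(x - 6)) + 1/(432*x).
Integrate each term; A/(x−a) gives A·log|x−a|; A/(x−a)² gives −A/(x−a).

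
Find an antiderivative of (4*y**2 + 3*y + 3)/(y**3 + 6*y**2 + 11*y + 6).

Factor the denominator: (y + 1)*(y + 2)*(y + 3).
Partial-fraction decomposition: 15/(y + 3) - 13/(y + 2) + 2/(y + 1).
Integrate each term: A/(y−a) contributes A·log|y−a|.

2*log(y + 1) - 13*log(y + 2) + 15*log(y + 3) + C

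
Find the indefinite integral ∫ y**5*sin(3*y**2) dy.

Let u = y², du = 2y dy; rewrite as (1/2)∫ u^2·sin(3u) du.
Now integrate by parts 2 times.

-y**4*cos(3*y**2)/6 + y**2*sin(3*y**2)/9 + cos(3*y**2)/27 + C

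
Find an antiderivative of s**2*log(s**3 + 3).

Let u = s**3 + 3, so du = (3*s**2) ds.
The integral becomes (1/3)·∫ log(u) du; integrate by parts with u′=log(u), dv′=du.

s**3*log(s**3 + 3)/3 - s**3/3 + log(s**3 + 3) + C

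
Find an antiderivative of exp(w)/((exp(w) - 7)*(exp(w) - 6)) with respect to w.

Let u = e^w, du = e^w dw.
The integral becomes ∫ du/((u-6)(u-7)); decompose into partial fractions.

log(exp(w) - 7) - log(exp(w) - 6) + C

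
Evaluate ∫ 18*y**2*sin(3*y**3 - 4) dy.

Let u = 3*y**3 - 4, so du = (9*y**2) dy.
Rewriting, the integral becomes 2·∫ sin(u) du = 2·-cos(u).
Substituting back, u = 3*y**3 - 4.

-2*cos(3*y**3 - 4) + C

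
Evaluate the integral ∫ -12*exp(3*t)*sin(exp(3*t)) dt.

Let u = exp(3*t), so du = (3*exp(3*t)) dt.
Rewriting, the integral becomes -4·∫ sin(u) du = -4·-cos(u).
Substituting back, u = exp(3*t).

4*cos(exp(3*t)) + C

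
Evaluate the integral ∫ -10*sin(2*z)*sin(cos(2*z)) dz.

-5*cos(cos(2*z)) + C

Let u = cos(2*z), so du = (-2*sin(2*z)) dz.
Rewriting, the integral becomes 5·∫ sin(u) du = 5·-cos(u).
Substituting back, u = cos(2*z).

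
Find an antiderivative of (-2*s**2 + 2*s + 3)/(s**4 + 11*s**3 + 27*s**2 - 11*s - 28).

3*log(s - 1)/80 + log(s + 1)/36 - 37*log(s + 4)/45 + 109*log(s + 7)/144 + C

Factor the denominator: (s - 1)*(s + 1)*(s + 4)*(s + 7).
Partial-fraction decomposition: 109/(144*(s + 7)) - 37/(45*(s + 4)) + 1/(36*(s + 1)) + 3/(80*(s - 1)).
Integrate each term: A/(s−a) contributes A·log|s−a|.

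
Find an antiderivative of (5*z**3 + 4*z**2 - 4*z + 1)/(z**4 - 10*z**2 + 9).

10*log(z - 3)/3 - 3*log(z - 1)/8 + log(z + 1)/4 + 43*log(z + 3)/24 + C

Factor the denominator: (z - 3)*(z - 1)*(z + 1)*(z + 3).
Partial-fraction decomposition: 43/(24*(z + 3)) + 1/(4*(z + 1)) - 3/(8*(z - 1)) + 10/(3*(z - 3)).
Integrate each term: A/(z−a) contributes A·log|z−a|.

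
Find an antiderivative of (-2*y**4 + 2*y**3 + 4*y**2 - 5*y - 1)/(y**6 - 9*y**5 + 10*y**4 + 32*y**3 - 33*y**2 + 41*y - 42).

Factor the denominator: (y - 7)*(y - 3)*(y - 1)*(y + 2)*(y**2 + 1).
Partial-fraction decomposition: 7*y/(50*(y**2 + 1)) + 23/(675*(y + 2)) - 1/(36*(y - 1)) + 11/(50*(y - 3)) - 989/(2700*(y - 7)).
Integrate each term; A/(y−a) gives A·log|y−a|; the (By+D)/(y²+p²) term gives a log and an atan.

-989*log(y - 7)/2700 + 11*log(y - 3)/50 - log(y - 1)/36 + 23*log(y + 2)/675 + 7*log(y**2 + 1)/100 + C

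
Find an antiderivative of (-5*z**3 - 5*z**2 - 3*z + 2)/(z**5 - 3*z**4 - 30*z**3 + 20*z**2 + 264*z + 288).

-319*log(z - 6)/288 + 205*log(z - 4)/252 - 377*log(z + 2)/288 + 101*log(z + 3)/63 - 7/(12*z + 24) + C

Factor the denominator: (z - 6)*(z - 4)*(z + 2)**2*(z + 3).
Partial-fraction decomposition: 101/(63*(z + 3)) - 377/(288*(z + 2)) + 7/(12*(z + 2)**2) + 205/(252*(z - 4)) - 319/(288*(z - 6)).
Integrate each term; A/(z−a) gives A·log|z−a|; A/(z−a)² gives −A/(z−a).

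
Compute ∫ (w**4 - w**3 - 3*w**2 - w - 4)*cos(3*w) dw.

Use integration by parts with u = w**4 - w**3 - 3*w**2 - w - 4, dv = cos(3*w) dw, so v = sin(3*w)/3.
Apply parts 4 times (tabular method): alternate signs, differentiate u down to 0, integrate dv up.

w**4*sin(3*w)/3 - w**3*sin(3*w)/3 + 4*w**3*cos(3*w)/9 - 13*w**2*sin(3*w)/9 - w**2*cos(3*w)/3 - w*sin(3*w)/9 - 26*w*cos(3*w)/27 - 82*sin(3*w)/81 - cos(3*w)/27 + C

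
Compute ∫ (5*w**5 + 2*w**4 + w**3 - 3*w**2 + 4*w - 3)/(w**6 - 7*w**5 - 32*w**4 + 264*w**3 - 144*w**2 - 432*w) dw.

Factor the denominator: w*(w - 6)**2*(w - 2)*(w + 1)*(w + 6).
Partial-fraction decomposition: 1357/(1280*(w + 6)) - 2/(105*(w + 1)) + 193/(768*(w - 2)) + 14921/(4032*(w - 6)) + 1981/(96*(w - 6)**2) + 1/(144*w).
Integrate each term; A/(w−a) gives A·log|w−a|; A/(w−a)² gives −A/(w−a).

log(w)/144 + 14921*log(w - 6)/4032 + 193*log(w - 2)/768 - 2*log(w + 1)/105 + 1357*log(w + 6)/1280 - 1981/(96*w - 576) + C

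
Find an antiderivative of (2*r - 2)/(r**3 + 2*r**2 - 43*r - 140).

log(r - 7)/11 + 10*log(r + 4)/11 - log(r + 5) + C

Factor the denominator: (r - 7)*(r + 4)*(r + 5).
Partial-fraction decomposition: -1/(r + 5) + 10/(11*(r + 4)) + 1/(11*(r - 7)).
Integrate each term: A/(r−a) contributes A·log|r−a|.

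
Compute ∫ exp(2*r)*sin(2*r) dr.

Let I denote the integral. Integrate by parts with u = sin(2*r), dv = exp(2*r) dr, so v = exp(2*r)/2: I = exp(2*r)*sin(2*r)/2 − ∫ exp(2*r)*cos(2*r) dr.
Apply parts again with u = cos(2*r), dv = exp(2*r) dr: ∫ exp(2*r)*cos(2*r) dr = exp(2*r)*cos(2*r)/2 + I. Substituting back brings back I: I = exp(2*r)*sin(2*r)/2 - exp(2*r)*cos(2*r)/2 − I.
Solving for I: (1 + 1)·I equals the remaining terms, so I = (1/2)·(exp(2*r)*sin(2*r)/2 - exp(2*r)*cos(2*r)/2).

exp(2*r)*sin(2*r)/4 - exp(2*r)*cos(2*r)/4 + C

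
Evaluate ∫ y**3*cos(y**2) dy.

Let u = y², du = 2y dy; rewrite as (1/2)∫ u^1·cos(1u) du.
Now integrate by parts 1 time.

y**2*sin(y**2)/2 + cos(y**2)/2 + C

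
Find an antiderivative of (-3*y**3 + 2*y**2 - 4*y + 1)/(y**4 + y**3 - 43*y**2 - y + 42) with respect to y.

Factor the denominator: (y - 6)*(y - 1)*(y + 1)*(y + 7).
Partial-fraction decomposition: -289/(156*(y + 7)) + 5/(42*(y + 1)) + 1/(20*(y - 1)) - 599/(455*(y - 6)).
Integrate each term: A/(y−a) contributes A·log|y−a|.

-599*log(y - 6)/455 + log(y - 1)/20 + 5*log(y + 1)/42 - 289*log(y + 7)/156 + C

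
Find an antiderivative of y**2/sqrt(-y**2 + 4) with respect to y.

-y*sqrt(-y**2 + 4)/2 + 2*asin(y/2) + C

Substitute y = 2·sin(θ), so dy = 2·cos(θ) dθ and the radical becomes sqrt(-y**2 + 4) = 2·cos(θ) by the Pythagorean identity.
Integrate the resulting trig expression in θ, then back-substitute θ = asin(y/2), sin(θ) = y/2, cos(θ) = sqrt(-y**2 + 4)/2 (absorbing any constant into C).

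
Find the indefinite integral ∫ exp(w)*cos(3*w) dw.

3*exp(w)*sin(3*w)/10 + exp(w)*cos(3*w)/10 + C

Let I denote the integral. Integrate by parts with u = cos(3*w), dv = exp(w) dw, so v = exp(w): I = exp(w)*cos(3*w) + 3·∫ exp(w)*sin(3*w) dw.
Apply parts again with u = sin(3*w), dv = exp(w) dw: ∫ exp(w)*sin(3*w) dw = exp(w)*sin(3*w) − 3·I. Substituting back brings back I: I = 3*exp(w)*sin(3*w) + exp(w)*cos(3*w) − 9·I.
Solving for I: (1 + 9)·I equals the remaining terms, so I = (1/10)·(3*exp(w)*sin(3*w) + exp(w)*cos(3*w)).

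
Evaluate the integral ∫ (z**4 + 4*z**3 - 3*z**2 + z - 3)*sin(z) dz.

Use integration by parts with u = z**4 + 4*z**3 - 3*z**2 + z - 3, dv = sin(z) dz, so v = -cos(z).
Apply parts 4 times (tabular method): alternate signs, differentiate u down to 0, integrate dv up.

-z**4*cos(z) + 4*z**3*sin(z) - 4*z**3*cos(z) + 12*z**2*sin(z) + 15*z**2*cos(z) - 30*z*sin(z) + 23*z*cos(z) - 23*sin(z) - 27*cos(z) + C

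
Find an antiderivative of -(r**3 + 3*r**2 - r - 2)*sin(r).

r**3*cos(r) - 3*r**2*sin(r) + 3*r**2*cos(r) - 6*r*sin(r) - 7*r*cos(r) + 7*sin(r) - 8*cos(r) + C

Use integration by parts with u = r**3 + 3*r**2 - r - 2, dv = -sin(r) dr, so v = cos(r).
Apply parts 3 times (tabular method): alternate signs, differentiate u down to 0, integrate dv up.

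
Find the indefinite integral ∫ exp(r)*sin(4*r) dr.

Let I denote the integral. Integrate by parts with u = sin(4*r), dv = exp(r) dr, so v = exp(r): I = exp(r)*sin(4*r) − 4·∫ exp(r)*cos(4*r) dr.
Apply parts again with u = cos(4*r), dv = exp(r) dr: ∫ exp(r)*cos(4*r) dr = exp(r)*cos(4*r) + 4·I. Substituting back brings back I: I = exp(r)*sin(4*r) - 4*exp(r)*cos(4*r) − 16·I.
Solving for I: (1 + 16)·I equals the remaining terms, so I = (1/17)·(exp(r)*sin(4*r) - 4*exp(r)*cos(4*r)).

exp(r)*sin(4*r)/17 - 4*exp(r)*cos(4*r)/17 + C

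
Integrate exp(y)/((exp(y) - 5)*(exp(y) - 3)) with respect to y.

log(exp(y) - 5)/2 - log(exp(y) - 3)/2 + C

Let u = e^y, du = e^y dy.
The integral becomes ∫ du/((u-5)(u-3)); decompose into partial fractions.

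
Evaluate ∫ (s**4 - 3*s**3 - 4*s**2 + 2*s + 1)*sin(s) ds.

Use integration by parts with u = s**4 - 3*s**3 - 4*s**2 + 2*s + 1, dv = sin(s) ds, so v = -cos(s).
Apply parts 4 times (tabular method): alternate signs, differentiate u down to 0, integrate dv up.

-s**4*cos(s) + 4*s**3*sin(s) + 3*s**3*cos(s) - 9*s**2*sin(s) + 16*s**2*cos(s) - 32*s*sin(s) - 20*s*cos(s) + 20*sin(s) - 33*cos(s) + C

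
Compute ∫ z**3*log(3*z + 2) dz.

z**4*log(3*z + 2)/4 - z**4/16 + z**3/18 - z**2/18 + 2*z/27 - 4*log(3*z + 2)/81 + C

Use integration by parts with u = log(3*z + 2), dv = z**3 dz.
Then du = 3/(3*z + 2) dz and v = z**4/4.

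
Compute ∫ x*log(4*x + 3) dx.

Use integration by parts with u = log(4*x + 3), dv = x dx.
Then du = 4/(4*x + 3) dx and v = x**2/2.

x**2*log(4*x + 3)/2 - x**2/4 + 3*x/8 - 9*log(4*x + 3)/32 + C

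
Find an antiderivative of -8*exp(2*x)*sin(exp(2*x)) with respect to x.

Let u = exp(2*x), so du = (2*exp(2*x)) dx.
Rewriting, the integral becomes -4·∫ sin(u) du = -4·-cos(u).
Substituting back, u = exp(2*x).

4*cos(exp(2*x)) + C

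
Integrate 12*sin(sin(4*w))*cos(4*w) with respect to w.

Let u = sin(4*w), so du = (4*cos(4*w)) dw.
Rewriting, the integral becomes 3·∫ sin(u) du = 3·-cos(u).
Substituting back, u = sin(4*w).

-3*cos(sin(4*w)) + C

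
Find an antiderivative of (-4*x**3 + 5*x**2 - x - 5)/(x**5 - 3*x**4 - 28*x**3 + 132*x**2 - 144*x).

5*log(x)/144 - 37*log(x - 4)/16 + 71*log(x - 3)/27 - 19*log(x - 2)/32 + 209*log(x + 6)/864 + C

Factor the denominator: x*(x - 4)*(x - 3)*(x - 2)*(x + 6).
Partial-fraction decomposition: 209/(864*(x + 6)) - 19/(32*(x - 2)) + 71/(27*(x - 3)) - 37/(16*(x - 4)) + 5/(144*x).
Integrate each term: A/(x−a) contributes A·log|x−a|.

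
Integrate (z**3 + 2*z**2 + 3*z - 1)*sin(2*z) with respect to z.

-z**3*cos(2*z)/2 + 3*z**2*sin(2*z)/4 - z**2*cos(2*z) + z*sin(2*z) - 3*z*cos(2*z)/4 + 3*sin(2*z)/8 + cos(2*z) + C

Use integration by parts with u = z**3 + 2*z**2 + 3*z - 1, dv = sin(2*z) dz, so v = -cos(2*z)/2.
Apply parts 3 times (tabular method): alternate signs, differentiate u down to 0, integrate dv up.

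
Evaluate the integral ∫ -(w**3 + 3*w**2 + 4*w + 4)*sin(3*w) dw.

Use integration by parts with u = w**3 + 3*w**2 + 4*w + 4, dv = -sin(3*w) dw, so v = cos(3*w)/3.
Apply parts 3 times (tabular method): alternate signs, differentiate u down to 0, integrate dv up.

w**3*cos(3*w)/3 - w**2*sin(3*w)/3 + w**2*cos(3*w) - 2*w*sin(3*w)/3 + 10*w*cos(3*w)/9 - 10*sin(3*w)/27 + 10*cos(3*w)/9 + C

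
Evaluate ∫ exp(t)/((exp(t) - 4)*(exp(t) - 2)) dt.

log(exp(t) - 4)/2 - log(exp(t) - 2)/2 + C

Let u = e^t, du = e^t dt.
The integral becomes ∫ du/((u-4)(u-2)); decompose into partial fractions.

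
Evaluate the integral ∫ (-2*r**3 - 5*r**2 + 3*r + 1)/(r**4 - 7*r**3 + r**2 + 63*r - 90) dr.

Factor the denominator: (r - 5)*(r - 3)*(r - 2)*(r + 3).
Partial-fraction decomposition: -1/(240*(r + 3)) - 29/(15*(r - 2)) + 89/(12*(r - 3)) - 359/(48*(r - 5)).
Integrate each term: A/(r−a) contributes A·log|r−a|.

-359*log(r - 5)/48 + 89*log(r - 3)/12 - 29*log(r - 2)/15 - log(r + 3)/240 + C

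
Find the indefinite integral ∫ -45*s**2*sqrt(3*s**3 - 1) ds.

-10*(3*s**3 - 1)**(3/2)/3 + C

Let u = 3*s**3 - 1, so du = (9*s**2) ds.
Rewriting, the integral becomes -5·∫ √u du = -5·(2/3)u^(3/2).
Substituting back, u = 3*s**3 - 1.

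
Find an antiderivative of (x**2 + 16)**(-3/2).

x/(16*sqrt(x**2 + 16)) + C

Substitute x = 4·tan(θ), so dx = 4·sec(θ)^2 dθ and the radical becomes sqrt(x**2 + 16) = 4·sec(θ) by the Pythagorean identity.
Integrate the resulting trig expression in θ, then back-substitute tan(θ) = x/4, sec(θ) = sqrt(x**2 + 16)/4 (absorbing any constant into C).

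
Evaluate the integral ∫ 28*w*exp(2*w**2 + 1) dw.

Let u = 2*w**2 + 1, so du = (4*w) dw.
Rewriting, the integral becomes 7·∫ e^u du = 7·e^u.
Substituting back, u = 2*w**2 + 1.

7*exp(2*w**2 + 1) + C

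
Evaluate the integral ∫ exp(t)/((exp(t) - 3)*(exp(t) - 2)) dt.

log(exp(t) - 3) - log(exp(t) - 2) + C

Let u = e^t, du = e^t dt.
The integral becomes ∫ du/((u-3)(u-2)); decompose into partial fractions.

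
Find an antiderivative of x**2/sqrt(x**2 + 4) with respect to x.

x*sqrt(x**2 + 4)/2 - 2*log(x + sqrt(x**2 + 4)) + C

Substitute x = 2·tan(θ), so dx = 2·sec(θ)^2 dθ and the radical becomes sqrt(x**2 + 4) = 2·sec(θ) by the Pythagorean identity.
Integrate the resulting trig expression in θ, then back-substitute tan(θ) = x/2, sec(θ) = sqrt(x**2 + 4)/2 (absorbing any constant into C).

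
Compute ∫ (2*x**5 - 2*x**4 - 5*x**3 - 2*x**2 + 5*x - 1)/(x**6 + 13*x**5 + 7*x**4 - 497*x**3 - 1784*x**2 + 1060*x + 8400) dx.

11837*log(x - 6)/62920 + log(x - 2)/1512 - 2293*log(x + 4)/180 - 39591*log(x + 5)/3388 + 36835*log(x + 7)/1404 - 993/(22*x + 110) + C

Factor the denominator: (x - 6)*(x - 2)*(x + 4)*(x + 5)**2*(x + 7).
Partial-fraction decomposition: 36835/(1404*(x + 7)) - 39591/(3388*(x + 5)) + 993/(22*(x + 5)**2) - 2293/(180*(x + 4)) + 1/(1512*(x - 2)) + 11837/(62920*(x - 6)).
Integrate each term; A/(x−a) gives A·log|x−a|; A/(x−a)² gives −A/(x−a).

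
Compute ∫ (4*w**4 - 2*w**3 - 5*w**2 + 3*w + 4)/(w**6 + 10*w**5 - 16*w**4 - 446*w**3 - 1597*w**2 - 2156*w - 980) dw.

Factor the denominator: (w - 7)*(w + 1)*(w + 2)**2*(w + 5)*(w + 7).
Partial-fraction decomposition: -2507/(1050*(w + 7)) + 1307/(432*(w + 5)) - 4297/(6075*(w + 2)) + 58/(135*(w + 2)**2) - 1/(96*(w + 1)) + 4349/(54432*(w - 7)).
Integrate each term; A/(w−a) gives A·log|w−a|; A/(w−a)² gives −A/(w−a).

4349*log(w - 7)/54432 - log(w + 1)/96 - 4297*log(w + 2)/6075 + 1307*log(w + 5)/432 - 2507*log(w + 7)/1050 - 58/(135*w + 270) + C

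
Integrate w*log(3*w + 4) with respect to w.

w**2*log(3*w + 4)/2 - w**2/4 + 2*w/3 - 8*log(3*w + 4)/9 + C

Use integration by parts with u = log(3*w + 4), dv = w dw.
Then du = 3/(3*w + 4) dw and v = w**2/2.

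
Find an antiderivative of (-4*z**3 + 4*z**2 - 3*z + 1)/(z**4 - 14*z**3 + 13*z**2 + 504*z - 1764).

753*log(z - 7)/13 - 737*log(z - 6)/12 - 79*log(z + 6)/156 + 92/(z - 7) + C

Factor the denominator: (z - 7)**2*(z - 6)*(z + 6).
Partial-fraction decomposition: -79/(156*(z + 6)) - 737/(12*(z - 6)) + 753/(13*(z - 7)) - 92/(z - 7)**2.
Integrate each term; A/(z−a) gives A·log|z−a|; A/(z−a)² gives −A/(z−a).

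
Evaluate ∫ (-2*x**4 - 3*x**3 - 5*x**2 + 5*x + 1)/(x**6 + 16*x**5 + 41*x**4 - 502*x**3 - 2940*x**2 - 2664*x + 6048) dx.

-3389*log(x - 6)/93600 + log(x - 1)/2450 - 419*log(x + 4)/600 - 172915*log(x + 6)/14112 + 1013*log(x + 7)/78 - 2153/(168*x + 1008) + C

Factor the denominator: (x - 6)*(x - 1)*(x + 4)*(x + 6)**2*(x + 7).
Partial-fraction decomposition: 1013/(78*(x + 7)) - 172915/(14112*(x + 6)) + 2153/(168*(x + 6)**2) - 419/(600*(x + 4)) + 1/(2450*(x - 1)) - 3389/(93600*(x - 6)).
Integrate each term; A/(x−a) gives A·log|x−a|; A/(x−a)² gives −A/(x−a).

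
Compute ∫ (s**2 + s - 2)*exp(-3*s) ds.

(-9*s**2 - 15*s + 13)*exp(-3*s)/27 + C

Use integration by parts with u = s**2 + s - 2, dv = exp(-3*s) ds, so v = -exp(-3*s)/3.
Apply parts 2 times (tabular method): alternate signs, differentiate u down to 0, integrate dv up.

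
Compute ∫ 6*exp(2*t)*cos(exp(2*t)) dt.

Let u = exp(2*t), so du = (2*exp(2*t)) dt.
Rewriting, the integral becomes 3·∫ cos(u) du = 3·sin(u).
Substituting back, u = exp(2*t).

3*sin(exp(2*t)) + C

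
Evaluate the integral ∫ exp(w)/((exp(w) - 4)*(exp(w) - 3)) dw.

Let u = e^w, du = e^w dw.
The integral becomes ∫ du/((u-3)(u-4)); decompose into partial fractions.

log(exp(w) - 4) - log(exp(w) - 3) + C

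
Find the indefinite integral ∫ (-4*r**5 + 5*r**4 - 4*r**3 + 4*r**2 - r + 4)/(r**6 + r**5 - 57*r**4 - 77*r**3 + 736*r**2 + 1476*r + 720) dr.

-12673*log(r - 6)/2940 + 2444*log(r - 5)/891 - 3461*log(r + 1)/33075 + 1426*log(r + 4)/405 - 19301*log(r + 6)/3300 - 11/(315*r + 315) + C

Factor the denominator: (r - 6)*(r - 5)*(r + 1)**2*(r + 4)*(r + 6).
Partial-fraction decomposition: -19301/(3300*(r + 6)) + 1426/(405*(r + 4)) - 3461/(33075*(r + 1)) + 11/(315*(r + 1)**2) + 2444/(891*(r - 5)) - 12673/(2940*(r - 6)).
Integrate each term; A/(r−a) gives A·log|r−a|; A/(r−a)² gives −A/(r−a).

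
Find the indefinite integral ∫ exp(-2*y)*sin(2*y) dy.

-exp(-2*y)*sin(2*y)/4 - exp(-2*y)*cos(2*y)/4 + C

Let I denote the integral. Integrate by parts with u = sin(2*y), dv = exp(-2*y) dy, so v = -exp(-2*y)/2: I = -exp(-2*y)*sin(2*y)/2 + ∫ exp(-2*y)*cos(2*y) dy.
Apply parts again with u = cos(2*y), dv = exp(-2*y) dy: ∫ exp(-2*y)*cos(2*y) dy = -exp(-2*y)*cos(2*y)/2 − I. Substituting back brings back I: I = -exp(-2*y)*sin(2*y)/2 - exp(-2*y)*cos(2*y)/2 − I.
Solving for I: (1 + 1)·I equals the remaining terms, so I = (1/2)·(-exp(-2*y)*sin(2*y)/2 - exp(-2*y)*cos(2*y)/2).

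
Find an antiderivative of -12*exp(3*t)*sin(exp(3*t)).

Let u = exp(3*t), so du = (3*exp(3*t)) dt.
Rewriting, the integral becomes -4·∫ sin(u) du = -4·-cos(u).
Substituting back, u = exp(3*t).

4*cos(exp(3*t)) + C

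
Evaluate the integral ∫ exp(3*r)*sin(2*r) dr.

Let I denote the integral. Integrate by parts with u = sin(2*r), dv = exp(3*r) dr, so v = exp(3*r)/3: I = exp(3*r)*sin(2*r)/3 − (2/3)·∫ exp(3*r)*cos(2*r) dr.
Apply parts again with u = cos(2*r), dv = exp(3*r) dr: ∫ exp(3*r)*cos(2*r) dr = exp(3*r)*cos(2*r)/3 + (2/3)·I. Substituting back brings back I: I = exp(3*r)*sin(2*r)/3 - 2*exp(3*r)*cos(2*r)/9 − (4/9)·I.
Solving for I: (1 + 4/9)·I equals the remaining terms, so I = (9/13)·(exp(3*r)*sin(2*r)/3 - 2*exp(3*r)*cos(2*r)/9).

3*exp(3*r)*sin(2*r)/13 - 2*exp(3*r)*cos(2*r)/13 + C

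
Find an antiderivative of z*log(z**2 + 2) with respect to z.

z**2*log(z**2 + 2)/2 - z**2/2 + log(z**2 + 2) + C

Let u = z**2 + 2, so du = (2*z) dz.
The integral becomes (1/2)·∫ log(u) du; integrate by parts with u′=log(u), dv′=du.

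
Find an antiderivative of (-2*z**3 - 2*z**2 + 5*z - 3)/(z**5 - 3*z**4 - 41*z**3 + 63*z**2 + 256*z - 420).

-94*log(z - 7)/375 + 172*log(z - 2)/1225 - 9*log(z + 3)/250 + 43*log(z + 5)/294 - 17/(175*z - 350) + C

Factor the denominator: (z - 7)*(z - 2)**2*(z + 3)*(z + 5).
Partial-fraction decomposition: 43/(294*(z + 5)) - 9/(250*(z + 3)) + 172/(1225*(z - 2)) + 17/(175*(z - 2)**2) - 94/(375*(z - 7)).
Integrate each term; A/(z−a) gives A·log|z−a|; A/(z−a)² gives −A/(z−a).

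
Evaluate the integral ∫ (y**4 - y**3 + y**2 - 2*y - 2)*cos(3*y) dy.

Use integration by parts with u = y**4 - y**3 + y**2 - 2*y - 2, dv = cos(3*y) dy, so v = sin(3*y)/3.
Apply parts 4 times (tabular method): alternate signs, differentiate u down to 0, integrate dv up.

y**4*sin(3*y)/3 - y**3*sin(3*y)/3 + 4*y**3*cos(3*y)/9 - y**2*sin(3*y)/9 - y**2*cos(3*y)/3 - 4*y*sin(3*y)/9 - 2*y*cos(3*y)/27 - 52*sin(3*y)/81 - 4*cos(3*y)/27 + C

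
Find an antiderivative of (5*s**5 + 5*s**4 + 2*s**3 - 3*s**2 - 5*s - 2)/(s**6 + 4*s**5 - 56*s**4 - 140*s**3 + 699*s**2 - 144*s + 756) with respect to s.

11413*log(s - 6)/4329 - 163*log(s - 3)/270 - 8228*log(s + 6)/999 + 7283*log(s + 7)/650 - log(s**2 + 1)/1850 + 7*atan(s)/925 + C

Factor the denominator: (s - 6)*(s - 3)*(s + 6)*(s + 7)*(s**2 + 1).
Partial-fraction decomposition: -(s - 7)/(925*(s**2 + 1)) + 7283/(650*(s + 7)) - 8228/(999*(s + 6)) - 163/(270*(s - 3)) + 11413/(4329*(s - 6)).
Integrate each term; A/(s−a) gives A·log|s−a|; the (Bs+D)/(s²+p²) term gives a log and an atan.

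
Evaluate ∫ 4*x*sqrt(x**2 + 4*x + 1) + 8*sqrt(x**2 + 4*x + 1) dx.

Let u = x**2 + 4*x + 1, so du = (2*x + 4) dx.
Rewriting, the integral becomes 2·∫ √u du = 2·(2/3)u^(3/2).
Substituting back, u = x**2 + 4*x + 1.

4*(x**2 + 4*x + 1)**(3/2)/3 + C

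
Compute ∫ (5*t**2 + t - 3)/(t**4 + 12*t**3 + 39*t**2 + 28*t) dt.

-3*log(t)/28 - log(t + 1)/18 + 73*log(t + 4)/36 - 235*log(t + 7)/126 + C

Factor the denominator: t*(t + 1)*(t + 4)*(t + 7).
Partial-fraction decomposition: -235/(126*(t + 7)) + 73/(36*(t + 4)) - 1/(18*(t + 1)) - 3/(28*t).
Integrate each term: A/(t−a) contributes A·log|t−a|.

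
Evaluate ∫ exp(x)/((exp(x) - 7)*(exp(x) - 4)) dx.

log(exp(x) - 7)/3 - log(exp(x) - 4)/3 + C

Let u = e^x, du = e^x dx.
The integral becomes ∫ du/((u-7)(u-4)); decompose into partial fractions.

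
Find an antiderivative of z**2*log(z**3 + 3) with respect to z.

z**3*log(z**3 + 3)/3 - z**3/3 + log(z**3 + 3) + C

Let u = z**3 + 3, so du = (3*z**2) dz.
The integral becomes (1/3)·∫ log(u) du; integrate by parts with u′=log(u), dv′=du.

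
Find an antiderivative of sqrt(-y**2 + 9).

y*sqrt(-y**2 + 9)/2 + 9*asin(y/3)/2 + C

Substitute y = 3·sin(θ), so dy = 3·cos(θ) dθ and the radical becomes sqrt(-y**2 + 9) = 3·cos(θ) by the Pythagorean identity.
Integrate the resulting trig expression in θ, then back-substitute θ = asin(y/3), sin(θ) = y/3, cos(θ) = sqrt(-y**2 + 9)/3 (absorbing any constant into C).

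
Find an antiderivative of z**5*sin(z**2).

Let u = z², du = 2z dz; rewrite as (1/2)∫ u^2·sin(1u) du.
Now integrate by parts 2 times.

-z**4*cos(z**2)/2 + z**2*sin(z**2) + cos(z**2) + C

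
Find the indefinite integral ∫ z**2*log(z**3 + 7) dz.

z**3*log(z**3 + 7)/3 - z**3/3 + 7*log(z**3 + 7)/3 + C

Let u = z**3 + 7, so du = (3*z**2) dz.
The integral becomes (1/3)·∫ log(u) du; integrate by parts with u′=log(u), dv′=du.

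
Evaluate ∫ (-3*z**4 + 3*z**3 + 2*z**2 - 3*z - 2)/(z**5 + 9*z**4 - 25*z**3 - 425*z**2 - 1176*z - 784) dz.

-6099*log(z - 7)/13552 + log(z + 1)/144 + 8905*log(z + 4)/1089 - 2705*log(z + 7)/252 + 102/(11*z + 44) + C

Factor the denominator: (z - 7)*(z + 1)*(z + 4)**2*(z + 7).
Partial-fraction decomposition: -2705/(252*(z + 7)) + 8905/(1089*(z + 4)) - 102/(11*(z + 4)**2) + 1/(144*(z + 1)) - 6099/(13552*(z - 7)).
Integrate each term; A/(z−a) gives A·log|z−a|; A/(z−a)² gives −A/(z−a).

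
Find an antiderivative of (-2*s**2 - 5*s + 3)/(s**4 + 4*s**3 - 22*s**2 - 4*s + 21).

-3*log(s - 3)/8 + log(s**3 + 7*s**2 - s - 7)/8 + C

Factor the denominator: (s - 3)*(s - 1)*(s + 1)*(s + 7).
Partial-fraction decomposition: 1/(8*(s + 7)) + 1/(8*(s + 1)) + 1/(8*(s - 1)) - 3/(8*(s - 3)).
Integrate each term: A/(s−a) contributes A·log|s−a|.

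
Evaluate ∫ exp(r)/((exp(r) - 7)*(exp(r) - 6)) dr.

log(exp(r) - 7) - log(exp(r) - 6) + C

Let u = e^r, du = e^r dr.
The integral becomes ∫ du/((u-7)(u-6)); decompose into partial fractions.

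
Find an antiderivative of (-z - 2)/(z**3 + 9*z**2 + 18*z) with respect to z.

2*log(z + 6)/9 - log(z**2 + 3*z)/9 + C

Factor the denominator: z*(z + 3)*(z + 6).
Partial-fraction decomposition: 2/(9*(z + 6)) - 1/(9*(z + 3)) - 1/(9*z).
Integrate each term: A/(z−a) contributes A·log|z−a|.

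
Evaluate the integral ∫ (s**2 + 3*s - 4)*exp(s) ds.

(s**2 + s - 5)*exp(s) + C

Use integration by parts with u = s**2 + 3*s - 4, dv = exp(s) ds, so v = exp(s).
Apply parts 2 times (tabular method): alternate signs, differentiate u down to 0, integrate dv up.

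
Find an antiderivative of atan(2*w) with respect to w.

Use integration by parts with u = arctan(2*w), dv = dw.
Then du = 2/(4*w**2 + 1) dw.

w*atan(2*w) - log(4*w**2 + 1)/4 + C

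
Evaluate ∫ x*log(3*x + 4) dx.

Use integration by parts with u = log(3*x + 4), dv = x dx.
Then du = 3/(3*x + 4) dx and v = x**2/2.

x**2*log(3*x + 4)/2 - x**2/4 + 2*x/3 - 8*log(3*x + 4)/9 + C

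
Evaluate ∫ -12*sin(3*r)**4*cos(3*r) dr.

-4*sin(3*r)**5/5 + C

Let u = sin(3*r), so du = (3*cos(3*r)) dr.
Rewriting, the integral becomes -4·∫ u^4 du = -4·u^5/5.
Substituting back, u = sin(3*r).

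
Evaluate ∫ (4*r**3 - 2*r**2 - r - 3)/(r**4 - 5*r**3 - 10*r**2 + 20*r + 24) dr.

783*log(r - 6)/224 - 19*log(r - 2)/48 - 8*log(r + 1)/21 + 41*log(r + 2)/32 + C

Factor the denominator: (r - 6)*(r - 2)*(r + 1)*(r + 2).
Partial-fraction decomposition: 41/(32*(r + 2)) - 8/(21*(r + 1)) - 19/(48*(r - 2)) + 783/(224*(r - 6)).
Integrate each term: A/(r−a) contributes A·log|r−a|.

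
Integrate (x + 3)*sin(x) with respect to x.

Use integration by parts with u = x + 3, dv = sin(x) dx, so v = -cos(x).
Apply parts 1 times (tabular method): alternate signs, differentiate u down to 0, integrate dv up.

-x*cos(x) + sin(x) - 3*cos(x) + C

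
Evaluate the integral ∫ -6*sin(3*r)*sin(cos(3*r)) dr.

Let u = cos(3*r), so du = (-3*sin(3*r)) dr.
Rewriting, the integral becomes 2·∫ sin(u) du = 2·-cos(u).
Substituting back, u = cos(3*r).

-2*cos(cos(3*r)) + C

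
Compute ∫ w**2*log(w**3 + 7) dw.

w**3*log(w**3 + 7)/3 - w**3/3 + 7*log(w**3 + 7)/3 + C

Let u = w**3 + 7, so du = (3*w**2) dw.
The integral becomes (1/3)·∫ log(u) du; integrate by parts with u′=log(u), dv′=du.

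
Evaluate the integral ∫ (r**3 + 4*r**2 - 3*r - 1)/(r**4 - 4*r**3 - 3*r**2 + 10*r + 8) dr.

23*log(r - 4)/10 - 17*log(r - 2)/18 - 16*log(r + 1)/45 - 1/(3*r + 3) + C

Factor the denominator: (r - 4)*(r - 2)*(r + 1)**2.
Partial-fraction decomposition: -16/(45*(r + 1)) + 1/(3*(r + 1)**2) - 17/(18*(r - 2)) + 23/(10*(r - 4)).
Integrate each term; A/(r−a) gives A·log|r−a|; A/(r−a)² gives −A/(r−a).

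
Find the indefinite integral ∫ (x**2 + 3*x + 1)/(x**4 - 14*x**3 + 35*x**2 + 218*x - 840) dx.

71*log(x - 7)/22 - 11*log(x - 6)/2 + 41*log(x - 5)/18 - log(x + 4)/198 + C

Factor the denominator: (x - 7)*(x - 6)*(x - 5)*(x + 4).
Partial-fraction decomposition: -1/(198*(x + 4)) + 41/(18*(x - 5)) - 11/(2*(x - 6)) + 71/(22*(x - 7)).
Integrate each term: A/(x−a) contributes A·log|x−a|.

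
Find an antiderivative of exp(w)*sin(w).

exp(w)*sin(w)/2 - exp(w)*cos(w)/2 + C

Let I denote the integral. Integrate by parts with u = sin(w), dv = exp(w) dw, so v = exp(w): I = exp(w)*sin(w) − ∫ exp(w)*cos(w) dw.
Apply parts again with u = cos(w), dv = exp(w) dw: ∫ exp(w)*cos(w) dw = exp(w)*cos(w) + I. Substituting back brings back I: I = exp(w)*sin(w) - exp(w)*cos(w) − I.
Solving for I: (1 + 1)·I equals the remaining terms, so I = (1/2)·(exp(w)*sin(w) - exp(w)*cos(w)).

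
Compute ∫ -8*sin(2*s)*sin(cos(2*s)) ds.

-4*cos(cos(2*s)) + C

Let u = cos(2*s), so du = (-2*sin(2*s)) ds.
Rewriting, the integral becomes 4·∫ sin(u) du = 4·-cos(u).
Substituting back, u = cos(2*s).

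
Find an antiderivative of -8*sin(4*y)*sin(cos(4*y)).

Let u = cos(4*y), so du = (-4*sin(4*y)) dy.
Rewriting, the integral becomes 2·∫ sin(u) du = 2·-cos(u).
Substituting back, u = cos(4*y).

-2*cos(cos(4*y)) + C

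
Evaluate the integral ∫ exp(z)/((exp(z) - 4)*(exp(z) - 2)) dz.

Let u = e^z, du = e^z dz.
The integral becomes ∫ du/((u-4)(u-2)); decompose into partial fractions.

log(exp(z) - 4)/2 - log(exp(z) - 2)/2 + C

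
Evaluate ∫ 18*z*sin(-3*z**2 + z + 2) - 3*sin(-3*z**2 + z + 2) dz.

3*cos(-3*z**2 + z + 2) + C

Let u = 3*z**2 - z - 2, so du = (6*z - 1) dz.
Rewriting, the integral becomes -3·∫ sin(u) du = -3·-cos(u).
Substituting back, u = 3*z**2 - z - 2.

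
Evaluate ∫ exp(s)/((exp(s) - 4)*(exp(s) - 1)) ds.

Let u = e^s, du = e^s ds.
The integral becomes ∫ du/((u-1)(u-4)); decompose into partial fractions.

log(exp(s) - 4)/3 - log(exp(s) - 1)/3 + C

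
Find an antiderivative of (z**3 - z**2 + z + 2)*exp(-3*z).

(-3*z**3 - 3*z - 7)*exp(-3*z)/9 + C

Use integration by parts with u = z**3 - z**2 + z + 2, dv = exp(-3*z) dz, so v = -exp(-3*z)/3.
Apply parts 3 times (tabular method): alternate signs, differentiate u down to 0, integrate dv up.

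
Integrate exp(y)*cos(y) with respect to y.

Let I denote the integral. Integrate by parts with u = cos(y), dv = exp(y) dy, so v = exp(y): I = exp(y)*cos(y) + ∫ exp(y)*sin(y) dy.
Apply parts again with u = sin(y), dv = exp(y) dy: ∫ exp(y)*sin(y) dy = exp(y)*sin(y) − I. Substituting back brings back I: I = exp(y)*sin(y) + exp(y)*cos(y) − I.
Solving for I: (1 + 1)·I equals the remaining terms, so I = (1/2)·(exp(y)*sin(y) + exp(y)*cos(y)).

exp(y)*sin(y)/2 + exp(y)*cos(y)/2 + C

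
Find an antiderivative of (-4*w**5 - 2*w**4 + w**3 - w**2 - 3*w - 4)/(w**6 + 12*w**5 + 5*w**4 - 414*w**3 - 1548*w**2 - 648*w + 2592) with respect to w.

Factor the denominator: (w - 6)*(w - 1)*(w + 3)*(w + 4)*(w + 6)**2.
Partial-fraction decomposition: 247043/(21168*(w + 6)) + 14137/(252*(w + 6)**2) - 439/(25*(w + 4)) + 779/(324*(w + 3)) + 13/(4900*(w - 1)) - 16769/(32400*(w - 6)).
Integrate each term; A/(w−a) gives A·log|w−a|; A/(w−a)² gives −A/(w−a).

-16769*log(w - 6)/32400 + 13*log(w - 1)/4900 + 779*log(w + 3)/324 - 439*log(w + 4)/25 + 247043*log(w + 6)/21168 - 14137/(252*w + 1512) + C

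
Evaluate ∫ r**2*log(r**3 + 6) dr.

r**3*log(r**3 + 6)/3 - r**3/3 + 2*log(r**3 + 6) + C

Let u = r**3 + 6, so du = (3*r**2) dr.
The integral becomes (1/3)·∫ log(u) du; integrate by parts with u′=log(u), dv′=du.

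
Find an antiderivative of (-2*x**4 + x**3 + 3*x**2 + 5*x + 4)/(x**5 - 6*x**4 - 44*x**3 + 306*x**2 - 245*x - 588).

Factor the denominator: (x - 7)*(x - 4)*(x - 3)*(x + 1)*(x + 7).
Partial-fraction decomposition: -5029/(9240*(x + 7)) + 1/(960*(x + 1)) - 89/(160*(x - 3)) + 376/(165*(x - 4)) - 4273/(1344*(x - 7)).
Integrate each term: A/(x−a) contributes A·log|x−a|.

-4273*log(x - 7)/1344 + 376*log(x - 4)/165 - 89*log(x - 3)/160 + log(x + 1)/960 - 5029*log(x + 7)/9240 + C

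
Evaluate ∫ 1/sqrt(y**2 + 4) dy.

Substitute y = 2·tan(θ), so dy = 2·sec(θ)^2 dθ and the radical becomes sqrt(y**2 + 4) = 2·sec(θ) by the Pythagorean identity.
Integrate the resulting trig expression in θ, then back-substitute tan(θ) = y/2, sec(θ) = sqrt(y**2 + 4)/2 (absorbing any constant into C).

log(y + sqrt(y**2 + 4)) + C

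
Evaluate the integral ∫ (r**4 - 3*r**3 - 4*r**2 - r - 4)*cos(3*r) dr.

r**4*sin(3*r)/3 - r**3*sin(3*r) + 4*r**3*cos(3*r)/9 - 16*r**2*sin(3*r)/9 - r**2*cos(3*r) + r*sin(3*r)/3 - 32*r*cos(3*r)/27 - 76*sin(3*r)/81 + cos(3*r)/9 + C

Use integration by parts with u = r**4 - 3*r**3 - 4*r**2 - r - 4, dv = cos(3*r) dr, so v = sin(3*r)/3.
Apply parts 4 times (tabular method): alternate signs, differentiate u down to 0, integrate dv up.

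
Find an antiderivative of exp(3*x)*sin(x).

Let I denote the integral. Integrate by parts with u = sin(x), dv = exp(3*x) dx, so v = exp(3*x)/3: I = exp(3*x)*sin(x)/3 − (1/3)·∫ exp(3*x)*cos(x) dx.
Apply parts again with u = cos(x), dv = exp(3*x) dx: ∫ exp(3*x)*cos(x) dx = exp(3*x)*cos(x)/3 + (1/3)·I. Substituting back brings back I: I = exp(3*x)*sin(x)/3 - exp(3*x)*cos(x)/9 − (1/9)·I.
Solving for I: (1 + 1/9)·I equals the remaining terms, so I = (9/10)·(exp(3*x)*sin(x)/3 - exp(3*x)*cos(x)/9).

3*exp(3*x)*sin(x)/10 - exp(3*x)*cos(x)/10 + C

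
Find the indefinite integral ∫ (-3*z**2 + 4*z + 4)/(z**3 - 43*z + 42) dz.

-16*log(z - 6)/13 - log(z - 1)/8 - 171*log(z + 7)/104 + C

Factor the denominator: (z - 6)*(z - 1)*(z + 7).
Partial-fraction decomposition: -171/(104*(z + 7)) - 1/(8*(z - 1)) - 16/(13*(z - 6)).
Integrate each term: A/(z−a) contributes A·log|z−a|.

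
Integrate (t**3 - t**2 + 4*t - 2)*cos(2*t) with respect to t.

t**3*sin(2*t)/2 - t**2*sin(2*t)/2 + 3*t**2*cos(2*t)/4 + 5*t*sin(2*t)/4 - t*cos(2*t)/2 - 3*sin(2*t)/4 + 5*cos(2*t)/8 + C

Use integration by parts with u = t**3 - t**2 + 4*t - 2, dv = cos(2*t) dt, so v = sin(2*t)/2.
Apply parts 3 times (tabular method): alternate signs, differentiate u down to 0, integrate dv up.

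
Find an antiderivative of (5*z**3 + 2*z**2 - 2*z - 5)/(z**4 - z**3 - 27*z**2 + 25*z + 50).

11*log(z - 5)/3 - 13*log(z - 2)/21 - log(z + 1)/12 + 57*log(z + 5)/28 + C

Factor the denominator: (z - 5)*(z - 2)*(z + 1)*(z + 5).
Partial-fraction decomposition: 57/(28*(z + 5)) - 1/(12*(z + 1)) - 13/(21*(z - 2)) + 11/(3*(z - 5)).
Integrate each term: A/(z−a) contributes A·log|z−a|.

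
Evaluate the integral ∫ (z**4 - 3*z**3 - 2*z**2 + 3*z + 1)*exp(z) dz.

Use integration by parts with u = z**4 - 3*z**3 - 2*z**2 + 3*z + 1, dv = exp(z) dz, so v = exp(z).
Apply parts 4 times (tabular method): alternate signs, differentiate u down to 0, integrate dv up.

(z**4 - 7*z**3 + 19*z**2 - 35*z + 36)*exp(z) + C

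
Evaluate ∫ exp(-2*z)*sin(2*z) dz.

-exp(-2*z)*sin(2*z)/4 - exp(-2*z)*cos(2*z)/4 + C

Let I denote the integral. Integrate by parts with u = sin(2*z), dv = exp(-2*z) dz, so v = -exp(-2*z)/2: I = -exp(-2*z)*sin(2*z)/2 + ∫ exp(-2*z)*cos(2*z) dz.
Apply parts again with u = cos(2*z), dv = exp(-2*z) dz: ∫ exp(-2*z)*cos(2*z) dz = -exp(-2*z)*cos(2*z)/2 − I. Substituting back brings back I: I = -exp(-2*z)*sin(2*z)/2 - exp(-2*z)*cos(2*z)/2 − I.
Solving for I: (1 + 1)·I equals the remaining terms, so I = (1/2)·(-exp(-2*z)*sin(2*z)/2 - exp(-2*z)*cos(2*z)/2).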